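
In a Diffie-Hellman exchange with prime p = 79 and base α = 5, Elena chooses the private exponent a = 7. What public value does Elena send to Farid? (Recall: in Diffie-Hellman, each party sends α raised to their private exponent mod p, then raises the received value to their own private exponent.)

Public value = 5^7 (mod 79).
5^1 ≡ 5 (mod 79)
5^2 = (5^1)^2 ≡ 5^2 = 25 ≡ 25 (mod 79)
5^4 = (5^2)^2 ≡ 25^2 = 625 ≡ 72 (mod 79)
5^7 = 5^4 · 5^2 · 5^1 ≡ 72 · 25 · 5 ≡ 73 (mod 79).

73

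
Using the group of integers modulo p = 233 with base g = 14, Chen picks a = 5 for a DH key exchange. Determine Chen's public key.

Public value = 14^5 mod 233.
14^1 ≡ 14 (mod 233)
14^2 = (14^1)^2 ≡ 14^2 = 196 ≡ 196 (mod 233)
14^4 = (14^2)^2 ≡ 196^2 = 38416 ≡ 204 (mod 233)
14^5 = 14^4 · 14^1 ≡ 204 · 14 ≡ 60 (mod 233).

60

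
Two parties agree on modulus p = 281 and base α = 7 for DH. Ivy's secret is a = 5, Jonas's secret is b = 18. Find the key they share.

Ivy sends A = α^a mod p = 7^5 mod 281.
7^1 ≡ 7 (mod 281)
7^2 = (7^1)^2 ≡ 7^2 = 49 ≡ 49 (mod 281)
7^4 = (7^2)^2 ≡ 49^2 = 2401 ≡ 153 (mod 281)
7^5 = 7^4 · 7^1 ≡ 153 · 7 ≡ 228 (mod 281).
So A = 228. Jonas then computes K = A^b mod p = 228^18 mod 281.
228^1 ≡ 228 (mod 281)
228^2 = (228^1)^2 ≡ 228^2 = 51984 ≡ 280 (mod 281)
228^4 = (228^2)^2 ≡ 280^2 = 78400 ≡ 1 (mod 281)
228^8 = (228^4)^2 ≡ 1^2 = 1 ≡ 1 (mod 281)
228^16 = (228^8)^2 ≡ 1^2 = 1 ≡ 1 (mod 281)
228^18 = 228^16 · 228^2 ≡ 1 · 280 ≡ 280 (mod 281).

280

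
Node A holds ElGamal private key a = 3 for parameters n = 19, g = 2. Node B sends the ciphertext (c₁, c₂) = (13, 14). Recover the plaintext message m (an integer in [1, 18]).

17

Shared mask s = c₁^a mod n = 13^3 mod 19.
13^1 ≡ 13 (mod 19)
13^2 = (13^1)^2 ≡ 13^2 = 169 ≡ 17 (mod 19)
13^3 = 13^2 · 13^1 ≡ 17 · 13 ≡ 12 (mod 19).
So s = 12; s⁻¹ ≡ 8 (mod 19).
m = c₂ · s⁻¹ mod 19 = 14 · 8 mod 19 = 17.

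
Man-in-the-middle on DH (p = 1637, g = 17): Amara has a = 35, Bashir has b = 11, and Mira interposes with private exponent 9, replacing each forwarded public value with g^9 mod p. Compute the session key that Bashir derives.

1361

Bashir receives Mira's public value M = 17^9 mod 1637 instead of the honest one.
17^1 ≡ 17 (mod 1637)
17^2 = (17^1)^2 ≡ 17^2 = 289 ≡ 289 (mod 1637)
17^4 = (17^2)^2 ≡ 289^2 = 83521 ≡ 34 (mod 1637)
17^8 = (17^4)^2 ≡ 34^2 = 1156 ≡ 1156 (mod 1637)
17^9 = 17^8 · 17^1 ≡ 1156 · 17 ≡ 8 (mod 1637).
So M = 8. Bashir computes K = M^11 mod 1637.
8^1 ≡ 8 (mod 1637)
8^2 = (8^1)^2 ≡ 8^2 = 64 ≡ 64 (mod 1637)
8^4 = (8^2)^2 ≡ 64^2 = 4096 ≡ 822 (mod 1637)
8^8 = (8^4)^2 ≡ 822^2 = 675684 ≡ 1240 (mod 1637)
8^11 = 8^8 · 8^2 · 8^1 ≡ 1240 · 64 · 8 ≡ 1361 (mod 1637).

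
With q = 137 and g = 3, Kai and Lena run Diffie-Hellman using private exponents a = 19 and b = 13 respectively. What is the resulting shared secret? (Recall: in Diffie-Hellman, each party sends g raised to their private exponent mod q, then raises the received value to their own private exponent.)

116

Kai sends A = g^a mod q = 3^19 mod 137.
3^1 ≡ 3 (mod 137)
3^2 = (3^1)^2 ≡ 3^2 = 9 ≡ 9 (mod 137)
3^4 = (3^2)^2 ≡ 9^2 = 81 ≡ 81 (mod 137)
3^8 = (3^4)^2 ≡ 81^2 = 6561 ≡ 122 (mod 137)
3^16 = (3^8)^2 ≡ 122^2 = 14884 ≡ 88 (mod 137)
3^19 = 3^16 · 3^2 · 3^1 ≡ 88 · 9 · 3 ≡ 47 (mod 137).
So A = 47. Lena then computes K = A^b mod q = 47^13 mod 137.
47^1 ≡ 47 (mod 137)
47^2 = (47^1)^2 ≡ 47^2 = 2209 ≡ 17 (mod 137)
47^4 = (47^2)^2 ≡ 17^2 = 289 ≡ 15 (mod 137)
47^8 = (47^4)^2 ≡ 15^2 = 225 ≡ 88 (mod 137)
47^13 = 47^8 · 47^4 · 47^1 ≡ 88 · 15 · 47 ≡ 116 (mod 137).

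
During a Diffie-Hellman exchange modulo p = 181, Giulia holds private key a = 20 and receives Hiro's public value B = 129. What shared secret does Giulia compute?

73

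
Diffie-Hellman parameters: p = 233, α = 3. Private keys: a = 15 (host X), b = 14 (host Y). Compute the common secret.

Host Y sends B = α^b mod p = 3^14 mod 233.
3^1 ≡ 3 (mod 233)
3^2 = (3^1)^2 ≡ 3^2 = 9 ≡ 9 (mod 233)
3^4 = (3^2)^2 ≡ 9^2 = 81 ≡ 81 (mod 233)
3^8 = (3^4)^2 ≡ 81^2 = 6561 ≡ 37 (mod 233)
3^14 = 3^8 · 3^4 · 3^2 ≡ 37 · 81 · 9 ≡ 178 (mod 233).
So B = 178. Host X then computes K = B^a mod p = 178^15 mod 233.
178^1 ≡ 178 (mod 233)
178^2 = (178^1)^2 ≡ 178^2 = 31684 ≡ 229 (mod 233)
178^4 = (178^2)^2 ≡ 229^2 = 52441 ≡ 16 (mod 233)
178^8 = (178^4)^2 ≡ 16^2 = 256 ≡ 23 (mod 233)
178^15 = 178^8 · 178^4 · 178^2 · 178^1 ≡ 23 · 16 · 229 · 178 ≡ 109 (mod 233).

109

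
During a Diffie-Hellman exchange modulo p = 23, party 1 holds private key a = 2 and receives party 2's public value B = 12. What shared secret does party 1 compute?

6

Shared key K = 12^2 mod 23.
12^1 ≡ 12 (mod 23)
12^2 = (12^1)^2 ≡ 12^2 = 144 ≡ 6 (mod 23)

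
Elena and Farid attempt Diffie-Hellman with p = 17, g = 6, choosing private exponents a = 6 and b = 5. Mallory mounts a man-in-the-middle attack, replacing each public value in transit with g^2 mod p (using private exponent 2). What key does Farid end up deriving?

Farid receives Mallory's public value M = 6^2 mod 17 instead of the honest one.
6^1 ≡ 6 (mod 17)
6^2 = (6^1)^2 ≡ 6^2 = 36 ≡ 2 (mod 17)
So M = 2. Farid computes K = M^5 mod 17.
2^1 ≡ 2 (mod 17)
2^2 = (2^1)^2 ≡ 2^2 = 4 ≡ 4 (mod 17)
2^4 = (2^2)^2 ≡ 4^2 = 16 ≡ 16 (mod 17)
2^5 = 2^4 · 2^1 ≡ 16 · 2 ≡ 15 (mod 17).

15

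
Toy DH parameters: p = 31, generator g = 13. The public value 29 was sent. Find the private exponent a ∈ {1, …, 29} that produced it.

9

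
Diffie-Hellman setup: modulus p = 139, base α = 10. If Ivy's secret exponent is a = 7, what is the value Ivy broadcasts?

Public value = 10^7 mod 139.
10^1 ≡ 10 (mod 139)
10^2 = (10^1)^2 ≡ 10^2 = 100 ≡ 100 (mod 139)
10^4 = (10^2)^2 ≡ 100^2 = 10000 ≡ 131 (mod 139)
10^7 = 10^4 · 10^2 · 10^1 ≡ 131 · 100 · 10 ≡ 62 (mod 139).

62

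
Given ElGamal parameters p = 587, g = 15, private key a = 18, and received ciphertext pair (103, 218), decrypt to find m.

38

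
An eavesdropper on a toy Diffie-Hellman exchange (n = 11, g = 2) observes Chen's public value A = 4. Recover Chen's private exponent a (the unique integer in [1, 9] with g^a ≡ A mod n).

2

Try successive powers of 2 modulo 11:
2^1 ≡ 2
2^2 ≡ 4
Found: a = 2.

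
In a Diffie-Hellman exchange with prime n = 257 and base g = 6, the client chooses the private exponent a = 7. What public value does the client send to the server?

63

Public value = 6^7 mod 257.
6^1 ≡ 6 (mod 257)
6^2 = (6^1)^2 ≡ 6^2 = 36 ≡ 36 (mod 257)
6^4 = (6^2)^2 ≡ 36^2 = 1296 ≡ 11 (mod 257)
6^7 = 6^4 · 6^2 · 6^1 ≡ 11 · 36 · 6 ≡ 63 (mod 257).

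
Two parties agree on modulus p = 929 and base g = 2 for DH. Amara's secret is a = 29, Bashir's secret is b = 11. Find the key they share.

720

Amara sends A = g^a mod p = 2^29 mod 929.
2^1 ≡ 2 (mod 929)
2^2 = (2^1)^2 ≡ 2^2 = 4 ≡ 4 (mod 929)
2^4 = (2^2)^2 ≡ 4^2 = 16 ≡ 16 (mod 929)
2^8 = (2^4)^2 ≡ 16^2 = 256 ≡ 256 (mod 929)
2^16 = (2^8)^2 ≡ 256^2 = 65536 ≡ 506 (mod 929)
2^29 = 2^16 · 2^8 · 2^4 · 2^1 ≡ 506 · 256 · 16 · 2 ≡ 883 (mod 929).
So A = 883. Bashir then computes K = A^b mod p = 883^11 mod 929.
883^1 ≡ 883 (mod 929)
883^2 = (883^1)^2 ≡ 883^2 = 779689 ≡ 258 (mod 929)
883^4 = (883^2)^2 ≡ 258^2 = 66564 ≡ 605 (mod 929)
883^8 = (883^4)^2 ≡ 605^2 = 366025 ≡ 928 (mod 929)
883^11 = 883^8 · 883^2 · 883^1 ≡ 928 · 258 · 883 ≡ 720 (mod 929).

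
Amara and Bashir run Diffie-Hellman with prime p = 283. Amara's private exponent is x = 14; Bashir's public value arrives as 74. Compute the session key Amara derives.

Shared key K = 74^14 mod 283.
74^1 ≡ 74 (mod 283)
74^2 = (74^1)^2 ≡ 74^2 = 5476 ≡ 99 (mod 283)
74^4 = (74^2)^2 ≡ 99^2 = 9801 ≡ 179 (mod 283)
74^8 = (74^4)^2 ≡ 179^2 = 32041 ≡ 62 (mod 283)
74^14 = 74^8 · 74^4 · 74^2 ≡ 62 · 179 · 99 ≡ 96 (mod 283).

96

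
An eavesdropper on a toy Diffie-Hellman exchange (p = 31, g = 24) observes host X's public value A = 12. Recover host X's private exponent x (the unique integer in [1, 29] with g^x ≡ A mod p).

13

Try successive powers of 24 modulo 31:
24^1 ≡ 24
24^2 ≡ 18
24^3 ≡ 29
24^4 ≡ 14
24^5 ≡ 26
24^6 ≡ 4
24^7 ≡ 3
24^8 ≡ 10
24^9 ≡ 23
24^10 ≡ 25
24^11 ≡ 11
24^12 ≡ 16
24^13 ≡ 12
Found: x = 13.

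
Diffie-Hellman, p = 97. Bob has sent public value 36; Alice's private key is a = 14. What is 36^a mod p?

Shared key K = 36^14 mod 97.
36^1 ≡ 36 (mod 97)
36^2 = (36^1)^2 ≡ 36^2 = 1296 ≡ 35 (mod 97)
36^4 = (36^2)^2 ≡ 35^2 = 1225 ≡ 61 (mod 97)
36^8 = (36^4)^2 ≡ 61^2 = 3721 ≡ 35 (mod 97)
36^14 = 36^8 · 36^4 · 36^2 ≡ 35 · 61 · 35 ≡ 35 (mod 97).

35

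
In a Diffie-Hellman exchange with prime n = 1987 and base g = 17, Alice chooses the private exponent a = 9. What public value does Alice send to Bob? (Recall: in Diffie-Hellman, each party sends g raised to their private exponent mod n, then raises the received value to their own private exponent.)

807

Public value = 17^9 mod 1987.
17^1 ≡ 17 (mod 1987)
17^2 = (17^1)^2 ≡ 17^2 = 289 ≡ 289 (mod 1987)
17^4 = (17^2)^2 ≡ 289^2 = 83521 ≡ 67 (mod 1987)
17^8 = (17^4)^2 ≡ 67^2 = 4489 ≡ 515 (mod 1987)
17^9 = 17^8 · 17^1 ≡ 515 · 17 ≡ 807 (mod 1987).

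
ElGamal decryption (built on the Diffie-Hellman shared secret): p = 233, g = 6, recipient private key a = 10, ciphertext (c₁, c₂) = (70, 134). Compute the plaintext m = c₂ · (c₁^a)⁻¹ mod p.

87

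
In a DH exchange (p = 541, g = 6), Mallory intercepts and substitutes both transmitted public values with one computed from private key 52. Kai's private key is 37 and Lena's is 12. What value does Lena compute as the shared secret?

129

Lena receives Mallory's public value M = 6^52 mod 541 instead of the honest one.
6^1 ≡ 6 (mod 541)
6^2 = (6^1)^2 ≡ 6^2 = 36 ≡ 36 (mod 541)
6^4 = (6^2)^2 ≡ 36^2 = 1296 ≡ 214 (mod 541)
6^8 = (6^4)^2 ≡ 214^2 = 45796 ≡ 352 (mod 541)
6^16 = (6^8)^2 ≡ 352^2 = 123904 ≡ 15 (mod 541)
6^32 = (6^16)^2 ≡ 15^2 = 225 ≡ 225 (mod 541)
6^52 = 6^32 · 6^16 · 6^4 ≡ 225 · 15 · 214 ≡ 15 (mod 541).
So M = 15. Lena computes K = M^12 mod 541.
15^1 ≡ 15 (mod 541)
15^2 = (15^1)^2 ≡ 15^2 = 225 ≡ 225 (mod 541)
15^4 = (15^2)^2 ≡ 225^2 = 50625 ≡ 312 (mod 541)
15^8 = (15^4)^2 ≡ 312^2 = 97344 ≡ 505 (mod 541)
15^12 = 15^8 · 15^4 ≡ 505 · 312 ≡ 129 (mod 541).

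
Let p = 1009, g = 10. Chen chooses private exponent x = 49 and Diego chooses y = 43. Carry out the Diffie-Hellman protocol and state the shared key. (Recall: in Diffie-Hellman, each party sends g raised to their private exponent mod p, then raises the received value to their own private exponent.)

968

Chen sends A = g^x mod p = 10^49 mod 1009.
10^1 ≡ 10 (mod 1009)
10^2 = (10^1)^2 ≡ 10^2 = 100 ≡ 100 (mod 1009)
10^4 = (10^2)^2 ≡ 100^2 = 10000 ≡ 919 (mod 1009)
10^8 = (10^4)^2 ≡ 919^2 = 844561 ≡ 28 (mod 1009)
10^16 = (10^8)^2 ≡ 28^2 = 784 ≡ 784 (mod 1009)
10^32 = (10^16)^2 ≡ 784^2 = 614656 ≡ 175 (mod 1009)
10^49 = 10^32 · 10^16 · 10^1 ≡ 175 · 784 · 10 ≡ 769 (mod 1009).
So A = 769. Diego then computes K = A^y mod p = 769^43 mod 1009.
769^1 ≡ 769 (mod 1009)
769^2 = (769^1)^2 ≡ 769^2 = 591361 ≡ 87 (mod 1009)
769^4 = (769^2)^2 ≡ 87^2 = 7569 ≡ 506 (mod 1009)
769^8 = (769^4)^2 ≡ 506^2 = 256036 ≡ 759 (mod 1009)
769^16 = (769^8)^2 ≡ 759^2 = 576081 ≡ 951 (mod 1009)
769^32 = (769^16)^2 ≡ 951^2 = 904401 ≡ 337 (mod 1009)
769^43 = 769^32 · 769^8 · 769^2 · 769^1 ≡ 337 · 759 · 87 · 769 ≡ 968 (mod 1009).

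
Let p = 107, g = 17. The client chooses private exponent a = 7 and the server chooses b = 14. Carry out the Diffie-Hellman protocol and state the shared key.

49

The server sends B = g^b mod p = 17^14 mod 107.
17^1 ≡ 17 (mod 107)
17^2 = (17^1)^2 ≡ 17^2 = 289 ≡ 75 (mod 107)
17^4 = (17^2)^2 ≡ 75^2 = 5625 ≡ 61 (mod 107)
17^8 = (17^4)^2 ≡ 61^2 = 3721 ≡ 83 (mod 107)
17^14 = 17^8 · 17^4 · 17^2 ≡ 83 · 61 · 75 ≡ 89 (mod 107).
So B = 89. The client then computes K = B^a mod p = 89^7 mod 107.
89^1 ≡ 89 (mod 107)
89^2 = (89^1)^2 ≡ 89^2 = 7921 ≡ 3 (mod 107)
89^4 = (89^2)^2 ≡ 3^2 = 9 ≡ 9 (mod 107)
89^7 = 89^4 · 89^2 · 89^1 ≡ 9 · 3 · 89 ≡ 49 (mod 107).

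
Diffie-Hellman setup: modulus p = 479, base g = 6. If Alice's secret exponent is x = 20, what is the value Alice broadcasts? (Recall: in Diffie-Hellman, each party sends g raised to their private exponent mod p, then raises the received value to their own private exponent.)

436

Public value = 6^20 (mod 479).
6^1 ≡ 6 (mod 479)
6^2 = (6^1)^2 ≡ 6^2 = 36 ≡ 36 (mod 479)
6^4 = (6^2)^2 ≡ 36^2 = 1296 ≡ 338 (mod 479)
6^8 = (6^4)^2 ≡ 338^2 = 114244 ≡ 242 (mod 479)
6^16 = (6^8)^2 ≡ 242^2 = 58564 ≡ 126 (mod 479)
6^20 = 6^16 · 6^4 ≡ 126 · 338 ≡ 436 (mod 479).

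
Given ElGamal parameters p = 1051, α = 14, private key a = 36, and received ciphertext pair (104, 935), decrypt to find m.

10

Shared mask s = c₁^a mod p = 104^36 mod 1051.
104^1 ≡ 104 (mod 1051)
104^2 = (104^1)^2 ≡ 104^2 = 10816 ≡ 306 (mod 1051)
104^4 = (104^2)^2 ≡ 306^2 = 93636 ≡ 97 (mod 1051)
104^8 = (104^4)^2 ≡ 97^2 = 9409 ≡ 1001 (mod 1051)
104^16 = (104^8)^2 ≡ 1001^2 = 1002001 ≡ 398 (mod 1051)
104^32 = (104^16)^2 ≡ 398^2 = 158404 ≡ 754 (mod 1051)
104^36 = 104^32 · 104^4 ≡ 754 · 97 ≡ 619 (mod 1051).
So s = 619; s⁻¹ ≡ 163 (mod 1051).
m = c₂ · s⁻¹ mod 1051 = 935 · 163 mod 1051 = 10.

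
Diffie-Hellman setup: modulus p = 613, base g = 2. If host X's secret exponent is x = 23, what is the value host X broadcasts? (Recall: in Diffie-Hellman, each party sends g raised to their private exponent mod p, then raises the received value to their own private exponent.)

316

Public value = 2^23 (mod 613).
2^1 ≡ 2 (mod 613)
2^2 = (2^1)^2 ≡ 2^2 = 4 ≡ 4 (mod 613)
2^4 = (2^2)^2 ≡ 4^2 = 16 ≡ 16 (mod 613)
2^8 = (2^4)^2 ≡ 16^2 = 256 ≡ 256 (mod 613)
2^16 = (2^8)^2 ≡ 256^2 = 65536 ≡ 558 (mod 613)
2^23 = 2^16 · 2^4 · 2^2 · 2^1 ≡ 558 · 16 · 4 · 2 ≡ 316 (mod 613).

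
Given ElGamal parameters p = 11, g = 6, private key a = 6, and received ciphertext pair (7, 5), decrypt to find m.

Shared mask s = c₁^a mod p = 7^6 mod 11.
7^1 ≡ 7 (mod 11)
7^2 = (7^1)^2 ≡ 7^2 = 49 ≡ 5 (mod 11)
7^4 = (7^2)^2 ≡ 5^2 = 25 ≡ 3 (mod 11)
7^6 = 7^4 · 7^2 ≡ 3 · 5 ≡ 4 (mod 11).
So s = 4; s⁻¹ ≡ 3 (mod 11).
m = c₂ · s⁻¹ mod 11 = 5 · 3 mod 11 = 4.

4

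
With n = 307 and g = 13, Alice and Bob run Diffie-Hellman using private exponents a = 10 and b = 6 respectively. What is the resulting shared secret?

4

Bob sends B = g^b mod n = 13^6 mod 307.
13^1 ≡ 13 (mod 307)
13^2 = (13^1)^2 ≡ 13^2 = 169 ≡ 169 (mod 307)
13^4 = (13^2)^2 ≡ 169^2 = 28561 ≡ 10 (mod 307)
13^6 = 13^4 · 13^2 ≡ 10 · 169 ≡ 155 (mod 307).
So B = 155. Alice then computes K = B^a mod n = 155^10 mod 307.
155^1 ≡ 155 (mod 307)
155^2 = (155^1)^2 ≡ 155^2 = 24025 ≡ 79 (mod 307)
155^4 = (155^2)^2 ≡ 79^2 = 6241 ≡ 101 (mod 307)
155^8 = (155^4)^2 ≡ 101^2 = 10201 ≡ 70 (mod 307)
155^10 = 155^8 · 155^2 ≡ 70 · 79 ≡ 4 (mod 307).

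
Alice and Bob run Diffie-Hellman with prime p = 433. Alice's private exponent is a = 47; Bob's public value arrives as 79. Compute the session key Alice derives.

Shared key K = 79^47 mod 433.
79^1 ≡ 79 (mod 433)
79^2 = (79^1)^2 ≡ 79^2 = 6241 ≡ 179 (mod 433)
79^4 = (79^2)^2 ≡ 179^2 = 32041 ≡ 432 (mod 433)
79^8 = (79^4)^2 ≡ 432^2 = 186624 ≡ 1 (mod 433)
79^16 = (79^8)^2 ≡ 1^2 = 1 ≡ 1 (mod 433)
79^32 = (79^16)^2 ≡ 1^2 = 1 ≡ 1 (mod 433)
79^47 = 79^32 · 79^8 · 79^4 · 79^2 · 79^1 ≡ 1 · 1 · 432 · 179 · 79 ≡ 148 (mod 433).

148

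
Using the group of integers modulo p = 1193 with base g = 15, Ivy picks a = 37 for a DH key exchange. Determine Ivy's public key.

Public value = 15^37 mod 1193.
15^1 ≡ 15 (mod 1193)
15^2 = (15^1)^2 ≡ 15^2 = 225 ≡ 225 (mod 1193)
15^4 = (15^2)^2 ≡ 225^2 = 50625 ≡ 519 (mod 1193)
15^8 = (15^4)^2 ≡ 519^2 = 269361 ≡ 936 (mod 1193)
15^16 = (15^8)^2 ≡ 936^2 = 876096 ≡ 434 (mod 1193)
15^32 = (15^16)^2 ≡ 434^2 = 188356 ≡ 1055 (mod 1193)
15^37 = 15^32 · 15^4 · 15^1 ≡ 1055 · 519 · 15 ≡ 563 (mod 1193).

563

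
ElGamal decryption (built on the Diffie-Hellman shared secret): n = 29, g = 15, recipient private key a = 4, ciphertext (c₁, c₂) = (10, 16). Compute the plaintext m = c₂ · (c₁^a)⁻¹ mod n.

20

Shared mask s = c₁^a mod n = 10^4 mod 29.
10^1 ≡ 10 (mod 29)
10^2 = (10^1)^2 ≡ 10^2 = 100 ≡ 13 (mod 29)
10^4 = (10^2)^2 ≡ 13^2 = 169 ≡ 24 (mod 29)
So s = 24; s⁻¹ ≡ 23 (mod 29).
m = c₂ · s⁻¹ mod 29 = 16 · 23 mod 29 = 20.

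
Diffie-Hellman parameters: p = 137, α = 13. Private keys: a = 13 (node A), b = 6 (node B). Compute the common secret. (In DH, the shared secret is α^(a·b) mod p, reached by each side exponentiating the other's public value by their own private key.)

19

Node A sends A = α^a mod p = 13^13 mod 137.
13^1 ≡ 13 (mod 137)
13^2 = (13^1)^2 ≡ 13^2 = 169 ≡ 32 (mod 137)
13^4 = (13^2)^2 ≡ 32^2 = 1024 ≡ 65 (mod 137)
13^8 = (13^4)^2 ≡ 65^2 = 4225 ≡ 115 (mod 137)
13^13 = 13^8 · 13^4 · 13^1 ≡ 115 · 65 · 13 ≡ 42 (mod 137).
So A = 42. Node B then computes K = A^b mod p = 42^6 mod 137.
42^1 ≡ 42 (mod 137)
42^2 = (42^1)^2 ≡ 42^2 = 1764 ≡ 120 (mod 137)
42^4 = (42^2)^2 ≡ 120^2 = 14400 ≡ 15 (mod 137)
42^6 = 42^4 · 42^2 ≡ 15 · 120 ≡ 19 (mod 137).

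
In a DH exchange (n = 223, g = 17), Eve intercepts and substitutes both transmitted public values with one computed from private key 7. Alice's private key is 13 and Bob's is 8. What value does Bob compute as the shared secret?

Bob receives Eve's public value M = 17^7 mod 223 instead of the honest one.
17^1 ≡ 17 (mod 223)
17^2 = (17^1)^2 ≡ 17^2 = 289 ≡ 66 (mod 223)
17^4 = (17^2)^2 ≡ 66^2 = 4356 ≡ 119 (mod 223)
17^7 = 17^4 · 17^2 · 17^1 ≡ 119 · 66 · 17 ≡ 164 (mod 223).
So M = 164. Bob computes K = M^8 mod 223.
164^1 ≡ 164 (mod 223)
164^2 = (164^1)^2 ≡ 164^2 = 26896 ≡ 136 (mod 223)
164^4 = (164^2)^2 ≡ 136^2 = 18496 ≡ 210 (mod 223)
164^8 = (164^4)^2 ≡ 210^2 = 44100 ≡ 169 (mod 223)

169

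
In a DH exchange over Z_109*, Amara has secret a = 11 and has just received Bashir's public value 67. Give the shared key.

Shared key K = 67^11 mod 109.
67^1 ≡ 67 (mod 109)
67^2 = (67^1)^2 ≡ 67^2 = 4489 ≡ 20 (mod 109)
67^4 = (67^2)^2 ≡ 20^2 = 400 ≡ 73 (mod 109)
67^8 = (67^4)^2 ≡ 73^2 = 5329 ≡ 97 (mod 109)
67^11 = 67^8 · 67^2 · 67^1 ≡ 97 · 20 · 67 ≡ 52 (mod 109).

52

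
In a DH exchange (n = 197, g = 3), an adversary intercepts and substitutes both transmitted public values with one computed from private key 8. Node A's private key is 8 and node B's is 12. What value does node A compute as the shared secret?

Node A receives an adversary's public value M = 3^8 mod 197 instead of the honest one.
3^1 ≡ 3 (mod 197)
3^2 = (3^1)^2 ≡ 3^2 = 9 ≡ 9 (mod 197)
3^4 = (3^2)^2 ≡ 9^2 = 81 ≡ 81 (mod 197)
3^8 = (3^4)^2 ≡ 81^2 = 6561 ≡ 60 (mod 197)
So M = 60. Node A computes K = M^8 mod 197.
60^1 ≡ 60 (mod 197)
60^2 = (60^1)^2 ≡ 60^2 = 3600 ≡ 54 (mod 197)
60^4 = (60^2)^2 ≡ 54^2 = 2916 ≡ 158 (mod 197)
60^8 = (60^4)^2 ≡ 158^2 = 24964 ≡ 142 (mod 197)

142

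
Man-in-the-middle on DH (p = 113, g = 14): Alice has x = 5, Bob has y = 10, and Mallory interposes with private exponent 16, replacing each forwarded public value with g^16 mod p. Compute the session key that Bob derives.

Bob receives Mallory's public value M = 14^16 mod 113 instead of the honest one.
14^1 ≡ 14 (mod 113)
14^2 = (14^1)^2 ≡ 14^2 = 196 ≡ 83 (mod 113)
14^4 = (14^2)^2 ≡ 83^2 = 6889 ≡ 109 (mod 113)
14^8 = (14^4)^2 ≡ 109^2 = 11881 ≡ 16 (mod 113)
14^16 = (14^8)^2 ≡ 16^2 = 256 ≡ 30 (mod 113)
So M = 30. Bob computes K = M^10 mod 113.
30^1 ≡ 30 (mod 113)
30^2 = (30^1)^2 ≡ 30^2 = 900 ≡ 109 (mod 113)
30^4 = (30^2)^2 ≡ 109^2 = 11881 ≡ 16 (mod 113)
30^8 = (30^4)^2 ≡ 16^2 = 256 ≡ 30 (mod 113)
30^10 = 30^8 · 30^2 ≡ 30 · 109 ≡ 106 (mod 113).

106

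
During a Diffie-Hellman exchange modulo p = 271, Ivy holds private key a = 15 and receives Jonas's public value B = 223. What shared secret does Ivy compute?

Shared key K = 223^15 mod 271.
223^1 ≡ 223 (mod 271)
223^2 = (223^1)^2 ≡ 223^2 = 49729 ≡ 136 (mod 271)
223^4 = (223^2)^2 ≡ 136^2 = 18496 ≡ 68 (mod 271)
223^8 = (223^4)^2 ≡ 68^2 = 4624 ≡ 17 (mod 271)
223^15 = 223^8 · 223^4 · 223^2 · 223^1 ≡ 17 · 68 · 136 · 223 ≡ 169 (mod 271).

169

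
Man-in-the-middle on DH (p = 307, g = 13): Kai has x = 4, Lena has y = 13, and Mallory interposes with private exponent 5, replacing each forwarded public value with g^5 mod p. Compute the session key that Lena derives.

Lena receives Mallory's public value M = 13^5 mod 307 instead of the honest one.
13^1 ≡ 13 (mod 307)
13^2 = (13^1)^2 ≡ 13^2 = 169 ≡ 169 (mod 307)
13^4 = (13^2)^2 ≡ 169^2 = 28561 ≡ 10 (mod 307)
13^5 = 13^4 · 13^1 ≡ 10 · 13 ≡ 130 (mod 307).
So M = 130. Lena computes K = M^13 mod 307.
130^1 ≡ 130 (mod 307)
130^2 = (130^1)^2 ≡ 130^2 = 16900 ≡ 15 (mod 307)
130^4 = (130^2)^2 ≡ 15^2 = 225 ≡ 225 (mod 307)
130^8 = (130^4)^2 ≡ 225^2 = 50625 ≡ 277 (mod 307)
130^13 = 130^8 · 130^4 · 130^1 ≡ 277 · 225 · 130 ≡ 213 (mod 307).

213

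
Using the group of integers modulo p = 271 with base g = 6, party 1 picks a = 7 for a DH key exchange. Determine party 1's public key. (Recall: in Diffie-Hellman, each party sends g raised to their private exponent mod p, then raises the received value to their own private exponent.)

Public value = 6^7 mod 271.
6^1 ≡ 6 (mod 271)
6^2 = (6^1)^2 ≡ 6^2 = 36 ≡ 36 (mod 271)
6^4 = (6^2)^2 ≡ 36^2 = 1296 ≡ 212 (mod 271)
6^7 = 6^4 · 6^2 · 6^1 ≡ 212 · 36 · 6 ≡ 264 (mod 271).

264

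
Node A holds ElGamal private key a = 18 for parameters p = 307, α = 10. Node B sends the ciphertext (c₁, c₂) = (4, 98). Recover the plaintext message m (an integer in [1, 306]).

Shared mask s = c₁^a mod p = 4^18 mod 307.
4^1 ≡ 4 (mod 307)
4^2 = (4^1)^2 ≡ 4^2 = 16 ≡ 16 (mod 307)
4^4 = (4^2)^2 ≡ 16^2 = 256 ≡ 256 (mod 307)
4^8 = (4^4)^2 ≡ 256^2 = 65536 ≡ 145 (mod 307)
4^16 = (4^8)^2 ≡ 145^2 = 21025 ≡ 149 (mod 307)
4^18 = 4^16 · 4^2 ≡ 149 · 16 ≡ 235 (mod 307).
So s = 235; s⁻¹ ≡ 81 (mod 307).
m = c₂ · s⁻¹ mod 307 = 98 · 81 mod 307 = 263.

263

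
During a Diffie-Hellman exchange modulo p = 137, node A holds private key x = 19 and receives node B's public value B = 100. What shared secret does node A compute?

37

Shared key K = 100^19 mod 137.
100^1 ≡ 100 (mod 137)
100^2 = (100^1)^2 ≡ 100^2 = 10000 ≡ 136 (mod 137)
100^4 = (100^2)^2 ≡ 136^2 = 18496 ≡ 1 (mod 137)
100^8 = (100^4)^2 ≡ 1^2 = 1 ≡ 1 (mod 137)
100^16 = (100^8)^2 ≡ 1^2 = 1 ≡ 1 (mod 137)
100^19 = 100^16 · 100^2 · 100^1 ≡ 1 · 136 · 100 ≡ 37 (mod 137).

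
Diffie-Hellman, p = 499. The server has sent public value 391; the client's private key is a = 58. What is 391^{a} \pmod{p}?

156

Shared key K = 391^58 mod 499.
391^1 ≡ 391 (mod 499)
391^2 = (391^1)^2 ≡ 391^2 = 152881 ≡ 187 (mod 499)
391^4 = (391^2)^2 ≡ 187^2 = 34969 ≡ 39 (mod 499)
391^8 = (391^4)^2 ≡ 39^2 = 1521 ≡ 24 (mod 499)
391^16 = (391^8)^2 ≡ 24^2 = 576 ≡ 77 (mod 499)
391^32 = (391^16)^2 ≡ 77^2 = 5929 ≡ 440 (mod 499)
391^58 = 391^32 · 391^16 · 391^8 · 391^2 ≡ 440 · 77 · 24 · 187 ≡ 156 (mod 499).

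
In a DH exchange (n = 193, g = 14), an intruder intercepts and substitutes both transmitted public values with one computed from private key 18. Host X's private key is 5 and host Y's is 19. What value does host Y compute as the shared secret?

Host Y receives an intruder's public value M = 14^18 mod 193 instead of the honest one.
14^1 ≡ 14 (mod 193)
14^2 = (14^1)^2 ≡ 14^2 = 196 ≡ 3 (mod 193)
14^4 = (14^2)^2 ≡ 3^2 = 9 ≡ 9 (mod 193)
14^8 = (14^4)^2 ≡ 9^2 = 81 ≡ 81 (mod 193)
14^16 = (14^8)^2 ≡ 81^2 = 6561 ≡ 192 (mod 193)
14^18 = 14^16 · 14^2 ≡ 192 · 3 ≡ 190 (mod 193).
So M = 190. Host Y computes K = M^19 mod 193.
190^1 ≡ 190 (mod 193)
190^2 = (190^1)^2 ≡ 190^2 = 36100 ≡ 9 (mod 193)
190^4 = (190^2)^2 ≡ 9^2 = 81 ≡ 81 (mod 193)
190^8 = (190^4)^2 ≡ 81^2 = 6561 ≡ 192 (mod 193)
190^16 = (190^8)^2 ≡ 192^2 = 36864 ≡ 1 (mod 193)
190^19 = 190^16 · 190^2 · 190^1 ≡ 1 · 9 · 190 ≡ 166 (mod 193).

166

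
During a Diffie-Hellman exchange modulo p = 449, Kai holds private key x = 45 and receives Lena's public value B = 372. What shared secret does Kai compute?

Shared key K = 372^45 mod 449.
372^1 ≡ 372 (mod 449)
372^2 = (372^1)^2 ≡ 372^2 = 138384 ≡ 92 (mod 449)
372^4 = (372^2)^2 ≡ 92^2 = 8464 ≡ 382 (mod 449)
372^8 = (372^4)^2 ≡ 382^2 = 145924 ≡ 448 (mod 449)
372^16 = (372^8)^2 ≡ 448^2 = 200704 ≡ 1 (mod 449)
372^32 = (372^16)^2 ≡ 1^2 = 1 ≡ 1 (mod 449)
372^45 = 372^32 · 372^8 · 372^4 · 372^1 ≡ 1 · 448 · 382 · 372 ≡ 229 (mod 449).

229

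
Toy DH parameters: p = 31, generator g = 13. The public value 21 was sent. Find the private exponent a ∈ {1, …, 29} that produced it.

Try successive powers of 13 modulo 31:
13^1 ≡ 13
13^2 ≡ 14
13^3 ≡ 27
13^4 ≡ 10
13^5 ≡ 6
13^6 ≡ 16
13^7 ≡ 22
13^8 ≡ 7
13^9 ≡ 29
13^10 ≡ 5
13^11 ≡ 3
13^12 ≡ 8
13^13 ≡ 11
13^14 ≡ 19
13^15 ≡ 30
13^16 ≡ 18
13^17 ≡ 17
13^18 ≡ 4
13^19 ≡ 21
Found: a = 19.

19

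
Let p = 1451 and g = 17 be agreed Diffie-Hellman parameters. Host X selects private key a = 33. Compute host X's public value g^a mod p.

Public value = 17^33 mod 1451.
17^1 ≡ 17 (mod 1451)
17^2 = (17^1)^2 ≡ 17^2 = 289 ≡ 289 (mod 1451)
17^4 = (17^2)^2 ≡ 289^2 = 83521 ≡ 814 (mod 1451)
17^8 = (17^4)^2 ≡ 814^2 = 662596 ≡ 940 (mod 1451)
17^16 = (17^8)^2 ≡ 940^2 = 883600 ≡ 1392 (mod 1451)
17^32 = (17^16)^2 ≡ 1392^2 = 1937664 ≡ 579 (mod 1451)
17^33 = 17^32 · 17^1 ≡ 579 · 17 ≡ 1137 (mod 1451).

1137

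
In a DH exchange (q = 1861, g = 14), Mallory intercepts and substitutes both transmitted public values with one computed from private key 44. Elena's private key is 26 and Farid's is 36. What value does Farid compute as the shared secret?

1199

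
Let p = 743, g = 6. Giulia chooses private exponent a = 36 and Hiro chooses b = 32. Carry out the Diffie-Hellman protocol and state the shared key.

365

Hiro sends B = g^b mod p = 6^32 mod 743.
6^1 ≡ 6 (mod 743)
6^2 = (6^1)^2 ≡ 6^2 = 36 ≡ 36 (mod 743)
6^4 = (6^2)^2 ≡ 36^2 = 1296 ≡ 553 (mod 743)
6^8 = (6^4)^2 ≡ 553^2 = 305809 ≡ 436 (mod 743)
6^16 = (6^8)^2 ≡ 436^2 = 190096 ≡ 631 (mod 743)
6^32 = (6^16)^2 ≡ 631^2 = 398161 ≡ 656 (mod 743)
So B = 656. Giulia then computes K = B^a mod p = 656^36 mod 743.
656^1 ≡ 656 (mod 743)
656^2 = (656^1)^2 ≡ 656^2 = 430336 ≡ 139 (mod 743)
656^4 = (656^2)^2 ≡ 139^2 = 19321 ≡ 3 (mod 743)
656^8 = (656^4)^2 ≡ 3^2 = 9 ≡ 9 (mod 743)
656^16 = (656^8)^2 ≡ 9^2 = 81 ≡ 81 (mod 743)
656^32 = (656^16)^2 ≡ 81^2 = 6561 ≡ 617 (mod 743)
656^36 = 656^32 · 656^4 ≡ 617 · 3 ≡ 365 (mod 743).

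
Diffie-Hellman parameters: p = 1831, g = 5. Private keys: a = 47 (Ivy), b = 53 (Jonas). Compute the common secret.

Jonas sends B = g^b mod p = 5^53 mod 1831.
5^1 ≡ 5 (mod 1831)
5^2 = (5^1)^2 ≡ 5^2 = 25 ≡ 25 (mod 1831)
5^4 = (5^2)^2 ≡ 25^2 = 625 ≡ 625 (mod 1831)
5^8 = (5^4)^2 ≡ 625^2 = 390625 ≡ 622 (mod 1831)
5^16 = (5^8)^2 ≡ 622^2 = 386884 ≡ 543 (mod 1831)
5^32 = (5^16)^2 ≡ 543^2 = 294849 ≡ 58 (mod 1831)
5^53 = 5^32 · 5^16 · 5^4 · 5^1 ≡ 58 · 543 · 625 · 5 ≡ 669 (mod 1831).
So B = 669. Ivy then computes K = B^a mod p = 669^47 mod 1831.
669^1 ≡ 669 (mod 1831)
669^2 = (669^1)^2 ≡ 669^2 = 447561 ≡ 797 (mod 1831)
669^4 = (669^2)^2 ≡ 797^2 = 635209 ≡ 1683 (mod 1831)
669^8 = (669^4)^2 ≡ 1683^2 = 2832489 ≡ 1763 (mod 1831)
669^16 = (669^8)^2 ≡ 1763^2 = 3108169 ≡ 962 (mod 1831)
669^32 = (669^16)^2 ≡ 962^2 = 925444 ≡ 789 (mod 1831)
669^47 = 669^32 · 669^8 · 669^4 · 669^2 · 669^1 ≡ 789 · 1763 · 1683 · 797 · 669 ≡ 100 (mod 1831).

100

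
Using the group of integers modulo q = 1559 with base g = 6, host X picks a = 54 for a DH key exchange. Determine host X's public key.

Public value = 6^54 (mod 1559).
6^1 ≡ 6 (mod 1559)
6^2 = (6^1)^2 ≡ 6^2 = 36 ≡ 36 (mod 1559)
6^4 = (6^2)^2 ≡ 36^2 = 1296 ≡ 1296 (mod 1559)
6^8 = (6^4)^2 ≡ 1296^2 = 1679616 ≡ 573 (mod 1559)
6^16 = (6^8)^2 ≡ 573^2 = 328329 ≡ 939 (mod 1559)
6^32 = (6^16)^2 ≡ 939^2 = 881721 ≡ 886 (mod 1559)
6^54 = 6^32 · 6^16 · 6^4 · 6^2 ≡ 886 · 939 · 1296 · 36 ≡ 568 (mod 1559).

568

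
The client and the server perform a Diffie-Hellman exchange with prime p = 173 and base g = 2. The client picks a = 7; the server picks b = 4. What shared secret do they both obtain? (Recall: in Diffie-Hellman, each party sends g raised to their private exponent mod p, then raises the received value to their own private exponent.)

6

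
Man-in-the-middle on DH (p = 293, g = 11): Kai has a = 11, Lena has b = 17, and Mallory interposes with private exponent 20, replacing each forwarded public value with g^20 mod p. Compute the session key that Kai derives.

Kai receives Mallory's public value M = 11^20 mod 293 instead of the honest one.
11^1 ≡ 11 (mod 293)
11^2 = (11^1)^2 ≡ 11^2 = 121 ≡ 121 (mod 293)
11^4 = (11^2)^2 ≡ 121^2 = 14641 ≡ 284 (mod 293)
11^8 = (11^4)^2 ≡ 284^2 = 80656 ≡ 81 (mod 293)
11^16 = (11^8)^2 ≡ 81^2 = 6561 ≡ 115 (mod 293)
11^20 = 11^16 · 11^4 ≡ 115 · 284 ≡ 137 (mod 293).
So M = 137. Kai computes K = M^11 mod 293.
137^1 ≡ 137 (mod 293)
137^2 = (137^1)^2 ≡ 137^2 = 18769 ≡ 17 (mod 293)
137^4 = (137^2)^2 ≡ 17^2 = 289 ≡ 289 (mod 293)
137^8 = (137^4)^2 ≡ 289^2 = 83521 ≡ 16 (mod 293)
137^11 = 137^8 · 137^2 · 137^1 ≡ 16 · 17 · 137 ≡ 53 (mod 293).

53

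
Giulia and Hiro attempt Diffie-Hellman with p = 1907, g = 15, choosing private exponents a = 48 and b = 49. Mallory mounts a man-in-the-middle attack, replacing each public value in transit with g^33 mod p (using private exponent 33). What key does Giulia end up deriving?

861

Giulia receives Mallory's public value M = 15^33 mod 1907 instead of the honest one.
15^1 ≡ 15 (mod 1907)
15^2 = (15^1)^2 ≡ 15^2 = 225 ≡ 225 (mod 1907)
15^4 = (15^2)^2 ≡ 225^2 = 50625 ≡ 1043 (mod 1907)
15^8 = (15^4)^2 ≡ 1043^2 = 1087849 ≡ 859 (mod 1907)
15^16 = (15^8)^2 ≡ 859^2 = 737881 ≡ 1779 (mod 1907)
15^32 = (15^16)^2 ≡ 1779^2 = 3164841 ≡ 1128 (mod 1907)
15^33 = 15^32 · 15^1 ≡ 1128 · 15 ≡ 1664 (mod 1907).
So M = 1664. Giulia computes K = M^48 mod 1907.
1664^1 ≡ 1664 (mod 1907)
1664^2 = (1664^1)^2 ≡ 1664^2 = 2768896 ≡ 1839 (mod 1907)
1664^4 = (1664^2)^2 ≡ 1839^2 = 3381921 ≡ 810 (mod 1907)
1664^8 = (1664^4)^2 ≡ 810^2 = 656100 ≡ 92 (mod 1907)
1664^16 = (1664^8)^2 ≡ 92^2 = 8464 ≡ 836 (mod 1907)
1664^32 = (1664^16)^2 ≡ 836^2 = 698896 ≡ 934 (mod 1907)
1664^48 = 1664^32 · 1664^16 ≡ 934 · 836 ≡ 861 (mod 1907).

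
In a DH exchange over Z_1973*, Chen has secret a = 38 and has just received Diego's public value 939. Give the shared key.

1198

Shared key K = 939^38 mod 1973.
939^1 ≡ 939 (mod 1973)
939^2 = (939^1)^2 ≡ 939^2 = 881721 ≡ 1763 (mod 1973)
939^4 = (939^2)^2 ≡ 1763^2 = 3108169 ≡ 694 (mod 1973)
939^8 = (939^4)^2 ≡ 694^2 = 481636 ≡ 224 (mod 1973)
939^16 = (939^8)^2 ≡ 224^2 = 50176 ≡ 851 (mod 1973)
939^32 = (939^16)^2 ≡ 851^2 = 724201 ≡ 110 (mod 1973)
939^38 = 939^32 · 939^4 · 939^2 ≡ 110 · 694 · 1763 ≡ 1198 (mod 1973).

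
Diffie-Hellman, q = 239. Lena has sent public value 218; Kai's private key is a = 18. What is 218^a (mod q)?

Shared key K = 218^18 mod 239.
218^1 ≡ 218 (mod 239)
218^2 = (218^1)^2 ≡ 218^2 = 47524 ≡ 202 (mod 239)
218^4 = (218^2)^2 ≡ 202^2 = 40804 ≡ 174 (mod 239)
218^8 = (218^4)^2 ≡ 174^2 = 30276 ≡ 162 (mod 239)
218^16 = (218^8)^2 ≡ 162^2 = 26244 ≡ 193 (mod 239)
218^18 = 218^16 · 218^2 ≡ 193 · 202 ≡ 29 (mod 239).

29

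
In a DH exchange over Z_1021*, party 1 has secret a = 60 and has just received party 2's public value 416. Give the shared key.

Shared key K = 416^60 mod 1021.
416^1 ≡ 416 (mod 1021)
416^2 = (416^1)^2 ≡ 416^2 = 173056 ≡ 507 (mod 1021)
416^4 = (416^2)^2 ≡ 507^2 = 257049 ≡ 778 (mod 1021)
416^8 = (416^4)^2 ≡ 778^2 = 605284 ≡ 852 (mod 1021)
416^16 = (416^8)^2 ≡ 852^2 = 725904 ≡ 994 (mod 1021)
416^32 = (416^16)^2 ≡ 994^2 = 988036 ≡ 729 (mod 1021)
416^60 = 416^32 · 416^16 · 416^8 · 416^4 ≡ 729 · 994 · 852 · 778 ≡ 876 (mod 1021).

876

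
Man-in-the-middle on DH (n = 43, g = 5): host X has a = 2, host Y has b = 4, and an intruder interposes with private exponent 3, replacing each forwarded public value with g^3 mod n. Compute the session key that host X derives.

Host X receives an intruder's public value M = 5^3 mod 43 instead of the honest one.
5^1 ≡ 5 (mod 43)
5^2 = (5^1)^2 ≡ 5^2 = 25 ≡ 25 (mod 43)
5^3 = 5^2 · 5^1 ≡ 25 · 5 ≡ 39 (mod 43).
So M = 39. Host X computes K = M^2 mod 43.
39^1 ≡ 39 (mod 43)
39^2 = (39^1)^2 ≡ 39^2 = 1521 ≡ 16 (mod 43)

16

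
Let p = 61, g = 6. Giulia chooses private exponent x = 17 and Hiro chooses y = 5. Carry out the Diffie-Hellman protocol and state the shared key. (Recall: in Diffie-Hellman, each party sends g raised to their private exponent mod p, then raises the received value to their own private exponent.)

21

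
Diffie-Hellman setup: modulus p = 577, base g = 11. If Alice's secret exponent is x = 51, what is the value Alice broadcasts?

Public value = 11^51 mod 577.
11^1 ≡ 11 (mod 577)
11^2 = (11^1)^2 ≡ 11^2 = 121 ≡ 121 (mod 577)
11^4 = (11^2)^2 ≡ 121^2 = 14641 ≡ 216 (mod 577)
11^8 = (11^4)^2 ≡ 216^2 = 46656 ≡ 496 (mod 577)
11^16 = (11^8)^2 ≡ 496^2 = 246016 ≡ 214 (mod 577)
11^32 = (11^16)^2 ≡ 214^2 = 45796 ≡ 213 (mod 577)
11^51 = 11^32 · 11^16 · 11^2 · 11^1 ≡ 213 · 214 · 121 · 11 ≡ 400 (mod 577).

400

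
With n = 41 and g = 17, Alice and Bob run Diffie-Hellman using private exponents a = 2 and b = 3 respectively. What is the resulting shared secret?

Alice sends A = g^a mod n = 17^2 mod 41.
17^1 ≡ 17 (mod 41)
17^2 = (17^1)^2 ≡ 17^2 = 289 ≡ 2 (mod 41)
So A = 2. Bob then computes K = A^b mod n = 2^3 mod 41.
2^1 ≡ 2 (mod 41)
2^2 = (2^1)^2 ≡ 2^2 = 4 ≡ 4 (mod 41)
2^3 = 2^2 · 2^1 ≡ 4 · 2 ≡ 8 (mod 41).

8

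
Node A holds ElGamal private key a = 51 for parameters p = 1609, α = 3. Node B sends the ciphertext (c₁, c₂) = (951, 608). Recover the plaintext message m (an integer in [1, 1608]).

1574

Shared mask s = c₁^a mod p = 951^51 mod 1609.
951^1 ≡ 951 (mod 1609)
951^2 = (951^1)^2 ≡ 951^2 = 904401 ≡ 143 (mod 1609)
951^4 = (951^2)^2 ≡ 143^2 = 20449 ≡ 1141 (mod 1609)
951^8 = (951^4)^2 ≡ 1141^2 = 1301881 ≡ 200 (mod 1609)
951^16 = (951^8)^2 ≡ 200^2 = 40000 ≡ 1384 (mod 1609)
951^32 = (951^16)^2 ≡ 1384^2 = 1915456 ≡ 746 (mod 1609)
951^51 = 951^32 · 951^16 · 951^2 · 951^1 ≡ 746 · 1384 · 143 · 951 ≡ 994 (mod 1609).
So s = 994; s⁻¹ ≡ 1384 (mod 1609).
m = c₂ · s⁻¹ mod 1609 = 608 · 1384 mod 1609 = 1574.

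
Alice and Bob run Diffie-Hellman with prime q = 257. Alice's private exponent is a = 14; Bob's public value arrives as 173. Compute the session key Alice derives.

Shared key K = 173^14 mod 257.
173^1 ≡ 173 (mod 257)
173^2 = (173^1)^2 ≡ 173^2 = 29929 ≡ 117 (mod 257)
173^4 = (173^2)^2 ≡ 117^2 = 13689 ≡ 68 (mod 257)
173^8 = (173^4)^2 ≡ 68^2 = 4624 ≡ 255 (mod 257)
173^14 = 173^8 · 173^4 · 173^2 ≡ 255 · 68 · 117 ≡ 22 (mod 257).

22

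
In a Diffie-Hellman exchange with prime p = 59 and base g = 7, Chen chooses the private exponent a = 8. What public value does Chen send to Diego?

Public value = 7^8 (mod 59).
7^1 ≡ 7 (mod 59)
7^2 = (7^1)^2 ≡ 7^2 = 49 ≡ 49 (mod 59)
7^4 = (7^2)^2 ≡ 49^2 = 2401 ≡ 41 (mod 59)
7^8 = (7^4)^2 ≡ 41^2 = 1681 ≡ 29 (mod 59)

29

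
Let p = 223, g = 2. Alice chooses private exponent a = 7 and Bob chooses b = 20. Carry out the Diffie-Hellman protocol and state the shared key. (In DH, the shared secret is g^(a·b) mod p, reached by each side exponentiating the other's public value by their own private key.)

Alice sends A = g^a mod p = 2^7 mod 223.
2^1 ≡ 2 (mod 223)
2^2 = (2^1)^2 ≡ 2^2 = 4 ≡ 4 (mod 223)
2^4 = (2^2)^2 ≡ 4^2 = 16 ≡ 16 (mod 223)
2^7 = 2^4 · 2^2 · 2^1 ≡ 16 · 4 · 2 ≡ 128 (mod 223).
So A = 128. Bob then computes K = A^b mod p = 128^20 mod 223.
128^1 ≡ 128 (mod 223)
128^2 = (128^1)^2 ≡ 128^2 = 16384 ≡ 105 (mod 223)
128^4 = (128^2)^2 ≡ 105^2 = 11025 ≡ 98 (mod 223)
128^8 = (128^4)^2 ≡ 98^2 = 9604 ≡ 15 (mod 223)
128^16 = (128^8)^2 ≡ 15^2 = 225 ≡ 2 (mod 223)
128^20 = 128^16 · 128^4 ≡ 2 · 98 ≡ 196 (mod 223).

196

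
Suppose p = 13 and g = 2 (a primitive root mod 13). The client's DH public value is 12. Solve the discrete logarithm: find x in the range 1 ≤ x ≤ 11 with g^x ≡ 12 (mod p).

Try successive powers of 2 modulo 13:
2^1 ≡ 2
2^2 ≡ 4
2^3 ≡ 8
2^4 ≡ 3
2^5 ≡ 6
2^6 ≡ 12
Found: x = 6.

6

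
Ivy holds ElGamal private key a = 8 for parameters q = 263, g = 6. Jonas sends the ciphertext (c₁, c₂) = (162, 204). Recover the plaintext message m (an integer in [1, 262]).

Shared mask s = c₁^a mod q = 162^8 mod 263.
162^1 ≡ 162 (mod 263)
162^2 = (162^1)^2 ≡ 162^2 = 26244 ≡ 207 (mod 263)
162^4 = (162^2)^2 ≡ 207^2 = 42849 ≡ 243 (mod 263)
162^8 = (162^4)^2 ≡ 243^2 = 59049 ≡ 137 (mod 263)
So s = 137; s⁻¹ ≡ 48 (mod 263).
m = c₂ · s⁻¹ mod 263 = 204 · 48 mod 263 = 61.

61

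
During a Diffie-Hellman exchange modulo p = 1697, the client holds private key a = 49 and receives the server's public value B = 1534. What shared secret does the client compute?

923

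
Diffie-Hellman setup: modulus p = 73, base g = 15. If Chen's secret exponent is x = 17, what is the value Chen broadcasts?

Public value = 15^{17} \pmod{73}.
15^1 ≡ 15 (mod 73)
15^2 = (15^1)^2 ≡ 15^2 = 225 ≡ 6 (mod 73)
15^4 = (15^2)^2 ≡ 6^2 = 36 ≡ 36 (mod 73)
15^8 = (15^4)^2 ≡ 36^2 = 1296 ≡ 55 (mod 73)
15^16 = (15^8)^2 ≡ 55^2 = 3025 ≡ 32 (mod 73)
15^17 = 15^16 · 15^1 ≡ 32 · 15 ≡ 42 (mod 73).

42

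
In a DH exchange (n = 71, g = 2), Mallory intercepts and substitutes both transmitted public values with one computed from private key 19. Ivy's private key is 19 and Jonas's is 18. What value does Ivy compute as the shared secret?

Ivy receives Mallory's public value M = 2^19 mod 71 instead of the honest one.
2^1 ≡ 2 (mod 71)
2^2 = (2^1)^2 ≡ 2^2 = 4 ≡ 4 (mod 71)
2^4 = (2^2)^2 ≡ 4^2 = 16 ≡ 16 (mod 71)
2^8 = (2^4)^2 ≡ 16^2 = 256 ≡ 43 (mod 71)
2^16 = (2^8)^2 ≡ 43^2 = 1849 ≡ 3 (mod 71)
2^19 = 2^16 · 2^2 · 2^1 ≡ 3 · 4 · 2 ≡ 24 (mod 71).
So M = 24. Ivy computes K = M^19 mod 71.
24^1 ≡ 24 (mod 71)
24^2 = (24^1)^2 ≡ 24^2 = 576 ≡ 8 (mod 71)
24^4 = (24^2)^2 ≡ 8^2 = 64 ≡ 64 (mod 71)
24^8 = (24^4)^2 ≡ 64^2 = 4096 ≡ 49 (mod 71)
24^16 = (24^8)^2 ≡ 49^2 = 2401 ≡ 58 (mod 71)
24^19 = 24^16 · 24^2 · 24^1 ≡ 58 · 8 · 24 ≡ 60 (mod 71).

60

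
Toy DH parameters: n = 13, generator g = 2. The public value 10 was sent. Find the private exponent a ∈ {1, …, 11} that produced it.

Try successive powers of 2 modulo 13:
2^1 ≡ 2
2^2 ≡ 4
2^3 ≡ 8
2^4 ≡ 3
2^5 ≡ 6
2^6 ≡ 12
2^7 ≡ 11
2^8 ≡ 9
2^9 ≡ 5
2^10 ≡ 10
Found: a = 10.

10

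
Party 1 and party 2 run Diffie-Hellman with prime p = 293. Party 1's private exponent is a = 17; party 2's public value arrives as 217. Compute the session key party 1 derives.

18

Shared key K = 217^17 mod 293.
217^1 ≡ 217 (mod 293)
217^2 = (217^1)^2 ≡ 217^2 = 47089 ≡ 209 (mod 293)
217^4 = (217^2)^2 ≡ 209^2 = 43681 ≡ 24 (mod 293)
217^8 = (217^4)^2 ≡ 24^2 = 576 ≡ 283 (mod 293)
217^16 = (217^8)^2 ≡ 283^2 = 80089 ≡ 100 (mod 293)
217^17 = 217^16 · 217^1 ≡ 100 · 217 ≡ 18 (mod 293).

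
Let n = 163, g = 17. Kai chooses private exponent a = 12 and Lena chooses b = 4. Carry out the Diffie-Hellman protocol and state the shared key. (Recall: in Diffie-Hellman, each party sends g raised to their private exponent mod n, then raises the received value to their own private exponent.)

Lena sends B = g^b mod n = 17^4 mod 163.
17^1 ≡ 17 (mod 163)
17^2 = (17^1)^2 ≡ 17^2 = 289 ≡ 126 (mod 163)
17^4 = (17^2)^2 ≡ 126^2 = 15876 ≡ 65 (mod 163)
So B = 65. Kai then computes K = B^a mod n = 65^12 mod 163.
65^1 ≡ 65 (mod 163)
65^2 = (65^1)^2 ≡ 65^2 = 4225 ≡ 150 (mod 163)
65^4 = (65^2)^2 ≡ 150^2 = 22500 ≡ 6 (mod 163)
65^8 = (65^4)^2 ≡ 6^2 = 36 ≡ 36 (mod 163)
65^12 = 65^8 · 65^4 ≡ 36 · 6 ≡ 53 (mod 163).

53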